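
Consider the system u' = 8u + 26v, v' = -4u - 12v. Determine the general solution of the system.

Coefficient matrix A = [[8, 26], [-4, -12]].
Characteristic polynomial det(A - λI) = λ^2 + 4λ + 8 = 0.
Eigenvalues λ = -2 ± 2i (complex conjugate pair).
For λ=-2+2i: an eigenvector is (3,-1) - i(2,-1) = (3 - 2i, -1 + i).
A real fundamental pair from Re and Im of e^((-2+2i)t)v: X_1 = e^(-2t)(cos(2t)·(3,-1) + sin(2t)·(2,-1)), X_2 = e^(-2t)(sin(2t)·(3,-1) - cos(2t)·(2,-1)).
General solution: c_1X_1 + c_2X_2.

u(t) = 2c_1e^(-2t)sin(2t) + 3c_1e^(-2t)cos(2t) + 3c_2e^(-2t)sin(2t) - 2c_2e^(-2t)cos(2t), v(t) = -c_1e^(-2t)sin(2t) - c_1e^(-2t)cos(2t) - c_2e^(-2t)sin(2t) + c_2e^(-2t)cos(2t)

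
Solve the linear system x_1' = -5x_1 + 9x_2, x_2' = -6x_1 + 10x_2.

x_1(t) = -3c_1e^(t) + c_2e^(4t), x_2(t) = -2c_1e^(t) + c_2e^(4t)

Coefficient matrix A = [[-5, 9], [-6, 10]].
Characteristic polynomial det(A - λI) = λ^2 - 5λ + 4 = 0.
Eigenvalues λ = 1, 4.
For λ=1: (A-λI) row 1 is [-6, 9], so an eigenvector is (-3, -2).
For λ=4: (A-λI) row 1 is [-9, 9], so an eigenvector is (1, 1).
General solution: c_1e^(t)(-3,-2) + c_2e^(4t)(1,1).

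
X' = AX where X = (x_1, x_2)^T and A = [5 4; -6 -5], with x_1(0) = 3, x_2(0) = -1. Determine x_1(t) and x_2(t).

Coefficient matrix A = [[5, 4], [-6, -5]].
Characteristic polynomial det(A - λI) = λ^2 - 1 = 0.
Eigenvalues λ = -1, 1.
For λ=-1: (A-λI) row 1 is [6, 4], so an eigenvector is (-2, 3).
For λ=1: (A-λI) row 1 is [4, 4], so an eigenvector is (-1, 1).
General solution: c_1e^(-t)(-2,3) + c_2e^(t)(-1,1).
Applying x_1(0)=3, x_2(0)=-1 gives c_1=2, c_2=-7.

x_1(t) = 7e^(t) - 4e^(-t), x_2(t) = -7e^(t) + 6e^(-t)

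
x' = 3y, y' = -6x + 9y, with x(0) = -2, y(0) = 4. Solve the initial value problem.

x(t) = 6e^(6t) - 8e^(3t), y(t) = 12e^(6t) - 8e^(3t)

Coefficient matrix A = [[0, 3], [-6, 9]].
Characteristic polynomial det(A - λI) = λ^2 - 9λ + 18 = 0.
Eigenvalues λ = 6, 3.
For λ=6: (A-λI) row 1 is [-6, 3], so an eigenvector is (1, 2).
For λ=3: (A-λI) row 1 is [-3, 3], so an eigenvector is (-1, -1).
General solution: c_1e^(6t)(1,2) + c_2e^(3t)(-1,-1).
Applying x(0)=-2, y(0)=4 gives c_1=6, c_2=8.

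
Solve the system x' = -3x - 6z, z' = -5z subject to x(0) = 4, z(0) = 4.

x(t) = -8e^(-3t) + 12e^(-5t), z(t) = 4e^(-5t)

Coefficient matrix A = [[-3, -6], [0, -5]].
Characteristic polynomial det(A - λI) = λ^2 + 8λ + 15 = 0.
Eigenvalues λ = -3, -5.
For λ=-3: (A-λI) row 1 is [0, -6], so an eigenvector is (-1, 0).
For λ=-5: (A-λI) row 1 is [2, -6], so an eigenvector is (3, 1).
General solution: c_1e^(-3t)(-1,0) + c_2e^(-5t)(3,1).
Applying x(0)=4, z(0)=4 gives c_1=8, c_2=4.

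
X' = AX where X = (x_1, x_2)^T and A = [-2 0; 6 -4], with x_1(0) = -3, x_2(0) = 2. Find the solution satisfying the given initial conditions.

Coefficient matrix A = [[-2, 0], [6, -4]].
Characteristic polynomial det(A - λI) = λ^2 + 6λ + 8 = 0.
Eigenvalues λ = -2, -4.
For λ=-2: (A-λI) row 2 is [6, -2], so an eigenvector is (-1, -3).
For λ=-4: (A-λI) row 1 is [2, 0], so an eigenvector is (0, 1).
General solution: c_1e^(-2t)(-1,-3) + c_2e^(-4t)(0,1).
Applying x_1(0)=-3, x_2(0)=2 gives c_1=3, c_2=11.

x_1(t) = -3e^(-2t), x_2(t) = -9e^(-2t) + 11e^(-4t)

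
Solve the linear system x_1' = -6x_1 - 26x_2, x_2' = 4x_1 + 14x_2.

x_1(t) = -2K_1e^(4t)sin(2t) + 3K_1e^(4t)cos(2t) + 3K_2e^(4t)sin(2t) + 2K_2e^(4t)cos(2t), x_2(t) = K_1e^(4t)sin(2t) - K_1e^(4t)cos(2t) - K_2e^(4t)sin(2t) - K_2e^(4t)cos(2t)

Coefficient matrix A = [[-6, -26], [4, 14]].
Characteristic polynomial det(A - λI) = λ^2 - 8λ + 20 = 0.
Eigenvalues λ = 4 ± 2i (complex conjugate pair).
For λ=4+2i: an eigenvector is (3,-1) - i(-2,1) = (3 + 2i, -1 - i).
A real fundamental pair from Re and Im of e^((4+2i)t)v: X_1 = e^(4t)(cos(2t)·(3,-1) + sin(2t)·(-2,1)), X_2 = e^(4t)(sin(2t)·(3,-1) - cos(2t)·(-2,1)).
General solution: K_1X_1 + K_2X_2.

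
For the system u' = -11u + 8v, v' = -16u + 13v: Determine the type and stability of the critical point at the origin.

saddle

A = [[-11,8],[-16,13]]; det(A-λI) = λ^2 - 2λ - 15.
λ = 5, -3: opposite signs.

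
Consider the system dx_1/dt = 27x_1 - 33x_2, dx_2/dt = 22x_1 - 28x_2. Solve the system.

x_1(t) = -c_1e^(-6t) + 3c_2e^(5t), x_2(t) = -c_1e^(-6t) + 2c_2e^(5t)

Coefficient matrix A = [[27, -33], [22, -28]].
Characteristic polynomial det(A - λI) = λ^2 + λ - 30 = 0.
Eigenvalues λ = -6, 5.
For λ=-6: (A-λI) row 1 is [33, -33], so an eigenvector is (-1, -1).
For λ=5: (A-λI) row 1 is [22, -33], so an eigenvector is (3, 2).
General solution: c_1e^(-6t)(-1,-1) + c_2e^(5t)(3,2).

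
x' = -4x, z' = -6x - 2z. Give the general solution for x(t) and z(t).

x(t) = K_2e^(-4t), z(t) = -K_1e^(-2t) + 3K_2e^(-4t)

Coefficient matrix A = [[-4, 0], [-6, -2]].
Characteristic polynomial det(A - λI) = λ^2 + 6λ + 8 = 0.
Eigenvalues λ = -2, -4.
For λ=-2: (A-λI) row 1 is [-2, 0], so an eigenvector is (0, -1).
For λ=-4: (A-λI) row 2 is [-6, 2], so an eigenvector is (1, 3).
General solution: K_1e^(-2t)(0,-1) + K_2e^(-4t)(1,3).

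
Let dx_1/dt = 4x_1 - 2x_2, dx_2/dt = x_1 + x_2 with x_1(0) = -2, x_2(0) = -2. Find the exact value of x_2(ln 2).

-8

A = [[4,-2],[1,1]]; eigenvalues λ = 2, 3.
Eigenvectors: (1,1) for λ=2, (2,1) for λ=3.
From the initial condition, c_1 = -2, c_2 = 0.
x_2(ln 2) = (-2)(2^2)(1) + (0)(2^3)(1) = -8.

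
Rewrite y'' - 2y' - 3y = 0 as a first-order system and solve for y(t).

y(t) = c_1e^(3t) + c_2e^(-t)

Let x_1 = y, x_2 = y'. Then x_1' = x_2 and x_2' = 3x_1 + 2x_2.
A = [[0,1],[3,2]]; det(A-λI) = λ^2 - 2λ - 3.
Eigenvalues λ = 3, -1 with eigenvectors (1,3), (1,-1).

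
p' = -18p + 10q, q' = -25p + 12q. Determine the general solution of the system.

Coefficient matrix A = [[-18, 10], [-25, 12]].
Characteristic polynomial det(A - λI) = λ^2 + 6λ + 34 = 0.
Eigenvalues λ = -3 ± 5i (complex conjugate pair).
For λ=-3+5i: an eigenvector is (-1,-1) - i(1,2) = (-1 - i, -1 - 2i).
A real fundamental pair from Re and Im of e^((-3+5i)t)v: X_1 = e^(-3t)(cos(5t)·(-1,-1) + sin(5t)·(1,2)), X_2 = e^(-3t)(sin(5t)·(-1,-1) - cos(5t)·(1,2)).
General solution: c_1X_1 + c_2X_2.

p(t) = c_1e^(-3t)sin(5t) - c_1e^(-3t)cos(5t) - c_2e^(-3t)sin(5t) - c_2e^(-3t)cos(5t), q(t) = 2c_1e^(-3t)sin(5t) - c_1e^(-3t)cos(5t) - c_2e^(-3t)sin(5t) - 2c_2e^(-3t)cos(5t)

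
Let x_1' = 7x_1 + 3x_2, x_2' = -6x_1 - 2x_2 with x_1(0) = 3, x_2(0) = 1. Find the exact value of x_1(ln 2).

A = [[7,3],[-6,-2]]; eigenvalues λ = 4, 1.
Eigenvectors: (-1,1) for λ=4, (1,-2) for λ=1.
From the initial condition, c_1 = -7, c_2 = -4.
x_1(ln 2) = (-7)(2^4)(-1) + (-4)(2^1)(1) = 104.

104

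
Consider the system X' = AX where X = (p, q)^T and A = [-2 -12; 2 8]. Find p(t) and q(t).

Coefficient matrix A = [[-2, -12], [2, 8]].
Characteristic polynomial det(A - λI) = λ^2 - 6λ + 8 = 0.
Eigenvalues λ = 2, 4.
For λ=2: (A-λI) row 1 is [-4, -12], so an eigenvector is (-3, 1).
For λ=4: (A-λI) row 1 is [-6, -12], so an eigenvector is (2, -1).
General solution: C_1e^(2t)(-3,1) + C_2e^(4t)(2,-1).

p(t) = -3C_1e^(2t) + 2C_2e^(4t), q(t) = C_1e^(2t) - C_2e^(4t)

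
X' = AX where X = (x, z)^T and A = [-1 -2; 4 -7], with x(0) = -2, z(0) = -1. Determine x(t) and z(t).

x(t) = -3e^(-3t) + e^(-5t), z(t) = -3e^(-3t) + 2e^(-5t)

Coefficient matrix A = [[-1, -2], [4, -7]].
Characteristic polynomial det(A - λI) = λ^2 + 8λ + 15 = 0.
Eigenvalues λ = -5, -3.
For λ=-5: (A-λI) row 1 is [4, -2], so an eigenvector is (-1, -2).
For λ=-3: (A-λI) row 1 is [2, -2], so an eigenvector is (1, 1).
General solution: C_1e^(-5t)(-1,-2) + C_2e^(-3t)(1,1).
Applying x(0)=-2, z(0)=-1 gives C_1=-1, C_2=-3.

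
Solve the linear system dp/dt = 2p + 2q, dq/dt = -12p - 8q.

p(t) = -K_1e^(-4t) + K_2e^(-2t), q(t) = 3K_1e^(-4t) - 2K_2e^(-2t)

Coefficient matrix A = [[2, 2], [-12, -8]].
Characteristic polynomial det(A - λI) = λ^2 + 6λ + 8 = 0.
Eigenvalues λ = -4, -2.
For λ=-4: (A-λI) row 1 is [6, 2], so an eigenvector is (-1, 3).
For λ=-2: (A-λI) row 1 is [4, 2], so an eigenvector is (1, -2).
General solution: K_1e^(-4t)(-1,3) + K_2e^(-2t)(1,-2).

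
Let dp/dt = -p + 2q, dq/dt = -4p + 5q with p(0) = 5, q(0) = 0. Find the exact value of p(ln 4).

-280

A = [[-1,2],[-4,5]]; eigenvalues λ = 3, 1.
Eigenvectors: (-1,-2) for λ=3, (-1,-1) for λ=1.
From the initial condition, c_1 = 5, c_2 = -10.
p(ln 4) = (5)(4^3)(-1) + (-10)(4^1)(-1) = -280.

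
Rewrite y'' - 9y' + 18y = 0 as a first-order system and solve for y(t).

Let x_1 = y, x_2 = y'. Then x_1' = x_2 and x_2' = -18x_1 + 9x_2.
A = [[0,1],[-18,9]]; det(A-λI) = λ^2 - 9λ + 18.
Eigenvalues λ = 3, 6 with eigenvectors (1,3), (1,6).

y(t) = C_1e^(3t) + C_2e^(6t)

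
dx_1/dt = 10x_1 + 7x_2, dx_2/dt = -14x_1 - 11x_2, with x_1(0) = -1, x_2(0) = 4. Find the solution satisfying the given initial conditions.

Coefficient matrix A = [[10, 7], [-14, -11]].
Characteristic polynomial det(A - λI) = λ^2 + λ - 12 = 0.
Eigenvalues λ = -4, 3.
For λ=-4: (A-λI) row 1 is [14, 7], so an eigenvector is (-1, 2).
For λ=3: (A-λI) row 1 is [7, 7], so an eigenvector is (-1, 1).
General solution: K_1e^(-4t)(-1,2) + K_2e^(3t)(-1,1).
Applying x_1(0)=-1, x_2(0)=4 gives K_1=3, K_2=-2.

x_1(t) = 2e^(3t) - 3e^(-4t), x_2(t) = -2e^(3t) + 6e^(-4t)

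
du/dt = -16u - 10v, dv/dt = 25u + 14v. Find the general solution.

Coefficient matrix A = [[-16, -10], [25, 14]].
Characteristic polynomial det(A - λI) = λ^2 + 2λ + 26 = 0.
Eigenvalues λ = -1 ± 5i (complex conjugate pair).
For λ=-1+5i: an eigenvector is (-1,1) - i(1,-2) = (-1 - i, 1 + 2i).
A real fundamental pair from Re and Im of e^((-1+5i)t)v: X_1 = e^(-t)(cos(5t)·(-1,1) + sin(5t)·(1,-2)), X_2 = e^(-t)(sin(5t)·(-1,1) - cos(5t)·(1,-2)).
General solution: c_1X_1 + c_2X_2.

u(t) = c_1e^(-t)sin(5t) - c_1e^(-t)cos(5t) - c_2e^(-t)sin(5t) - c_2e^(-t)cos(5t), v(t) = -2c_1e^(-t)sin(5t) + c_1e^(-t)cos(5t) + c_2e^(-t)sin(5t) + 2c_2e^(-t)cos(5t)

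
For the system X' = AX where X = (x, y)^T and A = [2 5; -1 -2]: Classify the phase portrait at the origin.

center

A = [[2,5],[-1,-2]]; det(A-λI) = λ^2 + 1.
λ = 0 ± i: zero real part.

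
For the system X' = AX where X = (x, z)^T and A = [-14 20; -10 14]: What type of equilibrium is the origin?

A = [[-14,20],[-10,14]]; det(A-λI) = λ^2 + 4.
λ = 0 ± 2i: zero real part.

center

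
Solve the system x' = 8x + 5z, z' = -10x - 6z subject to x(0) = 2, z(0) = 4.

Coefficient matrix A = [[8, 5], [-10, -6]].
Characteristic polynomial det(A - λI) = λ^2 - 2λ + 2 = 0.
Eigenvalues λ = 1 ± i (complex conjugate pair).
For λ=1+i: an eigenvector is (-2,3) - i(1,-1) = (-2 - i, 3 + i).
A real fundamental pair from Re and Im of e^((1+i)t)v: X_1 = e^(t)(cos(t)·(-2,3) + sin(t)·(1,-1)), X_2 = e^(t)(sin(t)·(-2,3) - cos(t)·(1,-1)).
General solution: c_1X_1 + c_2X_2.
Applying x(0)=2, z(0)=4 gives c_1=6, c_2=-14.

x(t) = 34e^(t)sin(t) + 2e^(t)cos(t), z(t) = -48e^(t)sin(t) + 4e^(t)cos(t)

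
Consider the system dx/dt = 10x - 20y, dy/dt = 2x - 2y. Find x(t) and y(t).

Coefficient matrix A = [[10, -20], [2, -2]].
Characteristic polynomial det(A - λI) = λ^2 - 8λ + 20 = 0.
Eigenvalues λ = 4 ± 2i (complex conjugate pair).
For λ=4+2i: an eigenvector is (-1,0) - i(-3,-1) = (-1 + 3i, 0 + i).
A real fundamental pair from Re and Im of e^((4+2i)t)v: X_1 = e^(4t)(cos(2t)·(-1,0) + sin(2t)·(-3,-1)), X_2 = e^(4t)(sin(2t)·(-1,0) - cos(2t)·(-3,-1)).
General solution: c_1X_1 + c_2X_2.

x(t) = -3c_1e^(4t)sin(2t) - c_1e^(4t)cos(2t) - c_2e^(4t)sin(2t) + 3c_2e^(4t)cos(2t), y(t) = -c_1e^(4t)sin(2t) + c_2e^(4t)cos(2t)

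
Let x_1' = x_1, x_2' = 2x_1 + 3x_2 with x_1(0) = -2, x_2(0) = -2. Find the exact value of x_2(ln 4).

A = [[1,0],[2,3]]; eigenvalues λ = 3, 1.
Eigenvectors: (0,-1) for λ=3, (1,-1) for λ=1.
From the initial condition, c_1 = 4, c_2 = -2.
x_2(ln 4) = (4)(4^3)(-1) + (-2)(4^1)(-1) = -248.

-248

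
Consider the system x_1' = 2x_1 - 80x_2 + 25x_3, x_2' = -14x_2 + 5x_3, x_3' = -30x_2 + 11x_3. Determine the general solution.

x_1(t) = K_1e^(2t) + 5K_2e^(t) + 5K_3e^(-4t), x_2(t) = K_2e^(t) + K_3e^(-4t), x_3(t) = 3K_2e^(t) + 2K_3e^(-4t)

Coefficient matrix A = [[2, -80, 25], [0, -14, 5], [0, -30, 11]].
det(A - λI) = 0 gives eigenvalues λ = 2, 1, -4.
For λ=2: eigenvector (1,0,0).
For λ=1: eigenvector (5,1,3).
For λ=-4: eigenvector (5,1,2).
General solution: K_1e^(2t)(1,0,0) + K_2e^(t)(5,1,3) + K_3e^(-4t)(5,1,2).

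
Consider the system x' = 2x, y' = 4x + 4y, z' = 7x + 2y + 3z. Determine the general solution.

x(t) = C_3e^(2t), y(t) = C_2e^(4t) - 2C_3e^(2t), z(t) = C_1e^(3t) + 2C_2e^(4t) - 3C_3e^(2t)

Coefficient matrix A = [[2, 0, 0], [4, 4, 0], [7, 2, 3]].
det(A - λI) = 0 gives eigenvalues λ = 3, 4, 2.
For λ=3: eigenvector (0,0,1).
For λ=4: eigenvector (0,1,2).
For λ=2: eigenvector (1,-2,-3).
General solution: C_1e^(3t)(0,0,1) + C_2e^(4t)(0,1,2) + C_3e^(2t)(1,-2,-3).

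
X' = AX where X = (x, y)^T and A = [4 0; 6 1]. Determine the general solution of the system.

Coefficient matrix A = [[4, 0], [6, 1]].
Characteristic polynomial det(A - λI) = λ^2 - 5λ + 4 = 0.
Eigenvalues λ = 1, 4.
For λ=1: (A-λI) row 1 is [3, 0], so an eigenvector is (0, 1).
For λ=4: (A-λI) row 2 is [6, -3], so an eigenvector is (1, 2).
General solution: C_1e^(t)(0,1) + C_2e^(4t)(1,2).

x(t) = C_2e^(4t), y(t) = C_1e^(t) + 2C_2e^(4t)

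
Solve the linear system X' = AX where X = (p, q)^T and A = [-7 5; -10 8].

p(t) = -C_1e^(3t) - C_2e^(-2t), q(t) = -2C_1e^(3t) - C_2e^(-2t)

Coefficient matrix A = [[-7, 5], [-10, 8]].
Characteristic polynomial det(A - λI) = λ^2 - λ - 6 = 0.
Eigenvalues λ = 3, -2.
For λ=3: (A-λI) row 1 is [-10, 5], so an eigenvector is (-1, -2).
For λ=-2: (A-λI) row 1 is [-5, 5], so an eigenvector is (-1, -1).
General solution: C_1e^(3t)(-1,-2) + C_2e^(-2t)(-1,-1).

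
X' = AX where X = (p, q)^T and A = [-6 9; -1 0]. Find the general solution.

p(t) = 3c_1e^(-3t) + 3c_2te^(-3t) + 2c_2e^(-3t), q(t) = c_1e^(-3t) + c_2te^(-3t) + c_2e^(-3t)

Coefficient matrix A = [[-6, 9], [-1, 0]].
Characteristic polynomial det(A - λI) = λ^2 + 6λ + 9 = 0.
Single eigenvalue λ = -3 with algebraic multiplicity 2.
Eigenvector v = (3,1); generalized eigenvector w with (A-λI)w=v is (2,1).
General solution: e^(-3t)[c_1·v + c_2·(t·v + w)].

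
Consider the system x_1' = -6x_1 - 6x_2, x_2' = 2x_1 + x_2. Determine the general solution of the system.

Coefficient matrix A = [[-6, -6], [2, 1]].
Characteristic polynomial det(A - λI) = λ^2 + 5λ + 6 = 0.
Eigenvalues λ = -3, -2.
For λ=-3: (A-λI) row 1 is [-3, -6], so an eigenvector is (2, -1).
For λ=-2: (A-λI) row 1 is [-4, -6], so an eigenvector is (-3, 2).
General solution: K_1e^(-3t)(2,-1) + K_2e^(-2t)(-3,2).

x_1(t) = 2K_1e^(-3t) - 3K_2e^(-2t), x_2(t) = -K_1e^(-3t) + 2K_2e^(-2t)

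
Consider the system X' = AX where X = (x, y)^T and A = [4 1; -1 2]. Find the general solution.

x(t) = c_1e^(3t) + c_2te^(3t) + c_2e^(3t), y(t) = -c_1e^(3t) - c_2te^(3t)

Coefficient matrix A = [[4, 1], [-1, 2]].
Characteristic polynomial det(A - λI) = λ^2 - 6λ + 9 = 0.
Single eigenvalue λ = 3 with algebraic multiplicity 2.
Eigenvector v = (1,-1); generalized eigenvector w with (A-λI)w=v is (1,0).
General solution: e^(3t)[c_1·v + c_2·(t·v + w)].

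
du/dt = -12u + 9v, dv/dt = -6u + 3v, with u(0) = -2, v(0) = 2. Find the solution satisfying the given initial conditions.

Coefficient matrix A = [[-12, 9], [-6, 3]].
Characteristic polynomial det(A - λI) = λ^2 + 9λ + 18 = 0.
Eigenvalues λ = -6, -3.
For λ=-6: (A-λI) row 1 is [-6, 9], so an eigenvector is (3, 2).
For λ=-3: (A-λI) row 1 is [-9, 9], so an eigenvector is (-1, -1).
General solution: C_1e^(-6t)(3,2) + C_2e^(-3t)(-1,-1).
Applying u(0)=-2, v(0)=2 gives C_1=-4, C_2=-10.

u(t) = 10e^(-3t) - 12e^(-6t), v(t) = 10e^(-3t) - 8e^(-6t)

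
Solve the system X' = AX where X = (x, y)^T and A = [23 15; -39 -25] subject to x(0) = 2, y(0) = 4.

x(t) = 36e^(-t)sin(3t) + 2e^(-t)cos(3t), y(t) = -58e^(-t)sin(3t) + 4e^(-t)cos(3t)

Coefficient matrix A = [[23, 15], [-39, -25]].
Characteristic polynomial det(A - λI) = λ^2 + 2λ + 10 = 0.
Eigenvalues λ = -1 ± 3i (complex conjugate pair).
For λ=-1+3i: an eigenvector is (-2,3) - i(-1,2) = (-2 + i, 3 - 2i).
A real fundamental pair from Re and Im of e^((-1+3i)t)v: X_1 = e^(-t)(cos(3t)·(-2,3) + sin(3t)·(-1,2)), X_2 = e^(-t)(sin(3t)·(-2,3) - cos(3t)·(-1,2)).
General solution: K_1X_1 + K_2X_2.
Applying x(0)=2, y(0)=4 gives K_1=-8, K_2=-14.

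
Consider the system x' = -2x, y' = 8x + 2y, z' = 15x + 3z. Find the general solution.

x(t) = K_1e^(-2t), y(t) = -2K_1e^(-2t) + K_2e^(2t), z(t) = -3K_1e^(-2t) + K_3e^(3t)

Coefficient matrix A = [[-2, 0, 0], [8, 2, 0], [15, 0, 3]].
det(A - λI) = 0 gives eigenvalues λ = -2, 2, 3.
For λ=-2: eigenvector (1,-2,-3).
For λ=2: eigenvector (0,1,0).
For λ=3: eigenvector (0,0,1).
General solution: K_1e^(-2t)(1,-2,-3) + K_2e^(2t)(0,1,0) + K_3e^(3t)(0,0,1).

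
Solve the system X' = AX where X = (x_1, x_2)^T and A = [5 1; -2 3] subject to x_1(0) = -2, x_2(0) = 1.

x_1(t) = -e^(4t)sin(t) - 2e^(4t)cos(t), x_2(t) = 3e^(4t)sin(t) + e^(4t)cos(t)

Coefficient matrix A = [[5, 1], [-2, 3]].
Characteristic polynomial det(A - λI) = λ^2 - 8λ + 17 = 0.
Eigenvalues λ = 4 ± i (complex conjugate pair).
For λ=4+i: an eigenvector is (0,-1) - i(-1,1) = (0 + i, -1 - i).
A real fundamental pair from Re and Im of e^((4+i)t)v: X_1 = e^(4t)(cos(t)·(0,-1) + sin(t)·(-1,1)), X_2 = e^(4t)(sin(t)·(0,-1) - cos(t)·(-1,1)).
General solution: K_1X_1 + K_2X_2.
Applying x_1(0)=-2, x_2(0)=1 gives K_1=1, K_2=-2.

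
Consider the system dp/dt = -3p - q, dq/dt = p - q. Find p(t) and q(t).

p(t) = C_1e^(-2t) + C_2te^(-2t) - 2C_2e^(-2t), q(t) = -C_1e^(-2t) - C_2te^(-2t) + C_2e^(-2t)

Coefficient matrix A = [[-3, -1], [1, -1]].
Characteristic polynomial det(A - λI) = λ^2 + 4λ + 4 = 0.
Single eigenvalue λ = -2 with algebraic multiplicity 2.
Eigenvector v = (1,-1); generalized eigenvector w with (A-λI)w=v is (-2,1).
General solution: e^(-2t)[C_1·v + C_2·(t·v + w)].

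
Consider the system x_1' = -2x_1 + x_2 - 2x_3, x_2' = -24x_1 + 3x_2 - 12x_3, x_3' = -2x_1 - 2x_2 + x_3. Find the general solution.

Coefficient matrix A = [[-2, 1, -2], [-24, 3, -12], [-2, -2, 1]].
det(A - λI) = 0 gives eigenvalues λ = -3, 3, 2.
For λ=-3: eigenvector (0,2,1).
For λ=3: eigenvector (1,1,-2).
For λ=2: eigenvector (1,0,-2).
General solution: c_1e^(-3t)(0,2,1) + c_2e^(3t)(1,1,-2) + c_3e^(2t)(1,0,-2).

x_1(t) = c_2e^(3t) + c_3e^(2t), x_2(t) = 2c_1e^(-3t) + c_2e^(3t), x_3(t) = c_1e^(-3t) - 2c_2e^(3t) - 2c_3e^(2t)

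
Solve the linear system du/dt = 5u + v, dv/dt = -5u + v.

u(t) = -c_1e^(3t)sin(t) + c_2e^(3t)cos(t), v(t) = 2c_1e^(3t)sin(t) - c_1e^(3t)cos(t) - c_2e^(3t)sin(t) - 2c_2e^(3t)cos(t)

Coefficient matrix A = [[5, 1], [-5, 1]].
Characteristic polynomial det(A - λI) = λ^2 - 6λ + 10 = 0.
Eigenvalues λ = 3 ± i (complex conjugate pair).
For λ=3+i: an eigenvector is (0,-1) - i(-1,2) = (0 + i, -1 - 2i).
A real fundamental pair from Re and Im of e^((3+i)t)v: X_1 = e^(3t)(cos(t)·(0,-1) + sin(t)·(-1,2)), X_2 = e^(3t)(sin(t)·(0,-1) - cos(t)·(-1,2)).
General solution: c_1X_1 + c_2X_2.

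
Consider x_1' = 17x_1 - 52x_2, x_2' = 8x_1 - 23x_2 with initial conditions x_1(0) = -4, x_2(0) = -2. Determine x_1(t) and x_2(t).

x_1(t) = 6e^(-3t)sin(4t) - 4e^(-3t)cos(4t), x_2(t) = 2e^(-3t)sin(4t) - 2e^(-3t)cos(4t)

Coefficient matrix A = [[17, -52], [8, -23]].
Characteristic polynomial det(A - λI) = λ^2 + 6λ + 25 = 0.
Eigenvalues λ = -3 ± 4i (complex conjugate pair).
For λ=-3+4i: an eigenvector is (-2,-1) - i(3,1) = (-2 - 3i, -1 - i).
A real fundamental pair from Re and Im of e^((-3+4i)t)v: X_1 = e^(-3t)(cos(4t)·(-2,-1) + sin(4t)·(3,1)), X_2 = e^(-3t)(sin(4t)·(-2,-1) - cos(4t)·(3,1)).
General solution: C_1X_1 + C_2X_2.
Applying x_1(0)=-4, x_2(0)=-2 gives C_1=2, C_2=0.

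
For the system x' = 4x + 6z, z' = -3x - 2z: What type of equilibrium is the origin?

A = [[4,6],[-3,-2]]; det(A-λI) = λ^2 - 2λ + 10.
λ = 1 ± 3i: positive real part.

unstable spiral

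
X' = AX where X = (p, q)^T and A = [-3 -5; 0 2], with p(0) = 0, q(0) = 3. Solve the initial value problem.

Coefficient matrix A = [[-3, -5], [0, 2]].
Characteristic polynomial det(A - λI) = λ^2 + λ - 6 = 0.
Eigenvalues λ = 2, -3.
For λ=2: (A-λI) row 1 is [-5, -5], so an eigenvector is (-1, 1).
For λ=-3: (A-λI) row 1 is [0, -5], so an eigenvector is (-1, 0).
General solution: c_1e^(2t)(-1,1) + c_2e^(-3t)(-1,0).
Applying p(0)=0, q(0)=3 gives c_1=3, c_2=-3.

p(t) = -3e^(2t) + 3e^(-3t), q(t) = 3e^(2t)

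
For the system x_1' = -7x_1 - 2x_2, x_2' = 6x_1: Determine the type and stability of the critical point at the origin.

stable node

A = [[-7,-2],[6,0]]; det(A-λI) = λ^2 + 7λ + 12.
λ = -3, -4: both negative.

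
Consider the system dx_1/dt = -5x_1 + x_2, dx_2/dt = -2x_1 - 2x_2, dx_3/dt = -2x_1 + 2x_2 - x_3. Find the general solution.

Coefficient matrix A = [[-5, 1, 0], [-2, -2, 0], [-2, 2, -1]].
det(A - λI) = 0 gives eigenvalues λ = -1, -4, -3.
For λ=-1: eigenvector (0,0,1).
For λ=-4: eigenvector (1,1,0).
For λ=-3: eigenvector (-1,-2,1).
General solution: K_1e^(-t)(0,0,1) + K_2e^(-4t)(1,1,0) + K_3e^(-3t)(-1,-2,1).

x_1(t) = K_2e^(-4t) - K_3e^(-3t), x_2(t) = K_2e^(-4t) - 2K_3e^(-3t), x_3(t) = K_1e^(-t) + K_3e^(-3t)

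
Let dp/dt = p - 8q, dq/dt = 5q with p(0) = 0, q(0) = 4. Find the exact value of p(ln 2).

A = [[1,-8],[0,5]]; eigenvalues λ = 5, 1.
Eigenvectors: (-2,1) for λ=5, (1,0) for λ=1.
From the initial condition, c_1 = 4, c_2 = 8.
p(ln 2) = (4)(2^5)(-2) + (8)(2^1)(1) = -240.

-240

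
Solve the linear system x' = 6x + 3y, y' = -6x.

Coefficient matrix A = [[6, 3], [-6, 0]].
Characteristic polynomial det(A - λI) = λ^2 - 6λ + 18 = 0.
Eigenvalues λ = 3 ± 3i (complex conjugate pair).
For λ=3+3i: an eigenvector is (-1,1) - i(0,1) = (-1, 1 - i).
A real fundamental pair from Re and Im of e^((3+3i)t)v: X_1 = e^(3t)(cos(3t)·(-1,1) + sin(3t)·(0,1)), X_2 = e^(3t)(sin(3t)·(-1,1) - cos(3t)·(0,1)).
General solution: c_1X_1 + c_2X_2.

x(t) = -c_1e^(3t)cos(3t) - c_2e^(3t)sin(3t), y(t) = c_1e^(3t)sin(3t) + c_1e^(3t)cos(3t) + c_2e^(3t)sin(3t) - c_2e^(3t)cos(3t)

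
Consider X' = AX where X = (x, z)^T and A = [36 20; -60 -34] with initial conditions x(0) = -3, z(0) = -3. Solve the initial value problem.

Coefficient matrix A = [[36, 20], [-60, -34]].
Characteristic polynomial det(A - λI) = λ^2 - 2λ - 24 = 0.
Eigenvalues λ = -4, 6.
For λ=-4: (A-λI) row 1 is [40, 20], so an eigenvector is (1, -2).
For λ=6: (A-λI) row 1 is [30, 20], so an eigenvector is (2, -3).
General solution: C_1e^(-4t)(1,-2) + C_2e^(6t)(2,-3).
Applying x(0)=-3, z(0)=-3 gives C_1=15, C_2=-9.

x(t) = -18e^(6t) + 15e^(-4t), z(t) = 27e^(6t) - 30e^(-4t)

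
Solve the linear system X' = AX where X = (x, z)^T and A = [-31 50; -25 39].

Coefficient matrix A = [[-31, 50], [-25, 39]].
Characteristic polynomial det(A - λI) = λ^2 - 8λ + 41 = 0.
Eigenvalues λ = 4 ± 5i (complex conjugate pair).
For λ=4+5i: an eigenvector is (3,2) - i(-1,-1) = (3 + i, 2 + i).
A real fundamental pair from Re and Im of e^((4+5i)t)v: X_1 = e^(4t)(cos(5t)·(3,2) + sin(5t)·(-1,-1)), X_2 = e^(4t)(sin(5t)·(3,2) - cos(5t)·(-1,-1)).
General solution: K_1X_1 + K_2X_2.

x(t) = -K_1e^(4t)sin(5t) + 3K_1e^(4t)cos(5t) + 3K_2e^(4t)sin(5t) + K_2e^(4t)cos(5t), z(t) = -K_1e^(4t)sin(5t) + 2K_1e^(4t)cos(5t) + 2K_2e^(4t)sin(5t) + K_2e^(4t)cos(5t)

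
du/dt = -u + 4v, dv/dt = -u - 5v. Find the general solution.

Coefficient matrix A = [[-1, 4], [-1, -5]].
Characteristic polynomial det(A - λI) = λ^2 + 6λ + 9 = 0.
Single eigenvalue λ = -3 with algebraic multiplicity 2.
Eigenvector v = (2,-1); generalized eigenvector w with (A-λI)w=v is (3,-1).
General solution: e^(-3t)[K_1·v + K_2·(t·v + w)].

u(t) = 2K_1e^(-3t) + 2K_2te^(-3t) + 3K_2e^(-3t), v(t) = -K_1e^(-3t) - K_2te^(-3t) - K_2e^(-3t)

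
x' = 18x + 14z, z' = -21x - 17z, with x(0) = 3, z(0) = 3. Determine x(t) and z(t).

Coefficient matrix A = [[18, 14], [-21, -17]].
Characteristic polynomial det(A - λI) = λ^2 - λ - 12 = 0.
Eigenvalues λ = -3, 4.
For λ=-3: (A-λI) row 1 is [21, 14], so an eigenvector is (2, -3).
For λ=4: (A-λI) row 1 is [14, 14], so an eigenvector is (1, -1).
General solution: C_1e^(-3t)(2,-3) + C_2e^(4t)(1,-1).
Applying x(0)=3, z(0)=3 gives C_1=-6, C_2=15.

x(t) = 15e^(4t) - 12e^(-3t), z(t) = -15e^(4t) + 18e^(-3t)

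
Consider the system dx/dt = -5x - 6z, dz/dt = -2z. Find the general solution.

x(t) = 2C_1e^(-2t) + C_2e^(-5t), z(t) = -C_1e^(-2t)

Coefficient matrix A = [[-5, -6], [0, -2]].
Characteristic polynomial det(A - λI) = λ^2 + 7λ + 10 = 0.
Eigenvalues λ = -2, -5.
For λ=-2: (A-λI) row 1 is [-3, -6], so an eigenvector is (2, -1).
For λ=-5: (A-λI) row 1 is [0, -6], so an eigenvector is (1, 0).
General solution: C_1e^(-2t)(2,-1) + C_2e^(-5t)(1,0).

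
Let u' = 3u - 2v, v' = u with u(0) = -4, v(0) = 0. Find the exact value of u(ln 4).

-112

A = [[3,-2],[1,0]]; eigenvalues λ = 2, 1.
Eigenvectors: (-2,-1) for λ=2, (1,1) for λ=1.
From the initial condition, c_1 = 4, c_2 = 4.
u(ln 4) = (4)(4^2)(-2) + (4)(4^1)(1) = -112.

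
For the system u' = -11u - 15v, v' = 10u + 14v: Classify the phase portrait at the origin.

saddle

A = [[-11,-15],[10,14]]; det(A-λI) = λ^2 - 3λ - 4.
λ = 4, -1: opposite signs.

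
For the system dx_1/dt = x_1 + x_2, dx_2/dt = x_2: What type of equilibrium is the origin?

A = [[1,1],[0,1]]; det(A-λI) = λ^2 - 2λ + 1.
repeated λ = 1 with a single eigenvector.

unstable improper node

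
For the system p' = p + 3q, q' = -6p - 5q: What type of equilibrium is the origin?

A = [[1,3],[-6,-5]]; det(A-λI) = λ^2 + 4λ + 13.
λ = -2 ± 3i: negative real part.

stable spiral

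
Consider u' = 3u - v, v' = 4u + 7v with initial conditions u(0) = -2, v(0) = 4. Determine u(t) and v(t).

u(t) = -2e^(5t), v(t) = 4e^(5t)

Coefficient matrix A = [[3, -1], [4, 7]].
Characteristic polynomial det(A - λI) = λ^2 - 10λ + 25 = 0.
Single eigenvalue λ = 5 with algebraic multiplicity 2.
Eigenvector v = (1,-2); generalized eigenvector w with (A-λI)w=v is (0,-1).
General solution: e^(5t)[C_1·v + C_2·(t·v + w)].
Applying u(0)=-2, v(0)=4 gives C_1=-2, C_2=0.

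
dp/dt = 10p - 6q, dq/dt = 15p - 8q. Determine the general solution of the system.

Coefficient matrix A = [[10, -6], [15, -8]].
Characteristic polynomial det(A - λI) = λ^2 - 2λ + 10 = 0.
Eigenvalues λ = 1 ± 3i (complex conjugate pair).
For λ=1+3i: an eigenvector is (-1,-2) - i(1,1) = (-1 - i, -2 - i).
A real fundamental pair from Re and Im of e^((1+3i)t)v: X_1 = e^(t)(cos(3t)·(-1,-2) + sin(3t)·(1,1)), X_2 = e^(t)(sin(3t)·(-1,-2) - cos(3t)·(1,1)).
General solution: C_1X_1 + C_2X_2.

p(t) = C_1e^(t)sin(3t) - C_1e^(t)cos(3t) - C_2e^(t)sin(3t) - C_2e^(t)cos(3t), q(t) = C_1e^(t)sin(3t) - 2C_1e^(t)cos(3t) - 2C_2e^(t)sin(3t) - C_2e^(t)cos(3t)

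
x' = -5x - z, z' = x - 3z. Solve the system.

Coefficient matrix A = [[-5, -1], [1, -3]].
Characteristic polynomial det(A - λI) = λ^2 + 8λ + 16 = 0.
Single eigenvalue λ = -4 with algebraic multiplicity 2.
Eigenvector v = (-1,1); generalized eigenvector w with (A-λI)w=v is (2,-1).
General solution: e^(-4t)[c_1·v + c_2·(t·v + w)].

x(t) = -c_1e^(-4t) - c_2te^(-4t) + 2c_2e^(-4t), z(t) = c_1e^(-4t) + c_2te^(-4t) - c_2e^(-4t)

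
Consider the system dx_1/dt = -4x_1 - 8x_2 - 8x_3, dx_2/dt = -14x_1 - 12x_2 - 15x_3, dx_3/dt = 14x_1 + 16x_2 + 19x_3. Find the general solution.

Coefficient matrix A = [[-4, -8, -8], [-14, -12, -15], [14, 16, 19]].
det(A - λI) = 0 gives eigenvalues λ = -4, 4, 3.
For λ=-4: eigenvector (1,2,-2).
For λ=4: eigenvector (-1,-1,2).
For λ=3: eigenvector (0,-1,1).
General solution: K_1e^(-4t)(1,2,-2) + K_2e^(4t)(-1,-1,2) + K_3e^(3t)(0,-1,1).

x_1(t) = K_1e^(-4t) - K_2e^(4t), x_2(t) = 2K_1e^(-4t) - K_2e^(4t) - K_3e^(3t), x_3(t) = -2K_1e^(-4t) + 2K_2e^(4t) + K_3e^(3t)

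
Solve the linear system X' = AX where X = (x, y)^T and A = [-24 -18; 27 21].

Coefficient matrix A = [[-24, -18], [27, 21]].
Characteristic polynomial det(A - λI) = λ^2 + 3λ - 18 = 0.
Eigenvalues λ = 3, -6.
For λ=3: (A-λI) row 1 is [-27, -18], so an eigenvector is (2, -3).
For λ=-6: (A-λI) row 1 is [-18, -18], so an eigenvector is (-1, 1).
General solution: c_1e^(3t)(2,-3) + c_2e^(-6t)(-1,1).

x(t) = 2c_1e^(3t) - c_2e^(-6t), y(t) = -3c_1e^(3t) + c_2e^(-6t)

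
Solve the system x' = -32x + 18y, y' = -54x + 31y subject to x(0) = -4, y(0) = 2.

x(t) = 16e^(4t) - 20e^(-5t), y(t) = 32e^(4t) - 30e^(-5t)

Coefficient matrix A = [[-32, 18], [-54, 31]].
Characteristic polynomial det(A - λI) = λ^2 + λ - 20 = 0.
Eigenvalues λ = 4, -5.
For λ=4: (A-λI) row 1 is [-36, 18], so an eigenvector is (1, 2).
For λ=-5: (A-λI) row 1 is [-27, 18], so an eigenvector is (2, 3).
General solution: C_1e^(4t)(1,2) + C_2e^(-5t)(2,3).
Applying x(0)=-4, y(0)=2 gives C_1=16, C_2=-10.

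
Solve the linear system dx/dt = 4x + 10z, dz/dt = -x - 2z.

Coefficient matrix A = [[4, 10], [-1, -2]].
Characteristic polynomial det(A - λI) = λ^2 - 2λ + 2 = 0.
Eigenvalues λ = 1 ± i (complex conjugate pair).
For λ=1+i: an eigenvector is (-1,0) - i(-3,1) = (-1 + 3i, 0 - i).
A real fundamental pair from Re and Im of e^((1+i)t)v: X_1 = e^(t)(cos(t)·(-1,0) + sin(t)·(-3,1)), X_2 = e^(t)(sin(t)·(-1,0) - cos(t)·(-3,1)).
General solution: K_1X_1 + K_2X_2.

x(t) = -3K_1e^(t)sin(t) - K_1e^(t)cos(t) - K_2e^(t)sin(t) + 3K_2e^(t)cos(t), z(t) = K_1e^(t)sin(t) - K_2e^(t)cos(t)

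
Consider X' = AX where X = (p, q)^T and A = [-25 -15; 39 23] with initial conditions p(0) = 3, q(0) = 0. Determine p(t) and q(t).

Coefficient matrix A = [[-25, -15], [39, 23]].
Characteristic polynomial det(A - λI) = λ^2 + 2λ + 10 = 0.
Eigenvalues λ = -1 ± 3i (complex conjugate pair).
For λ=-1+3i: an eigenvector is (2,-3) - i(-1,2) = (2 + i, -3 - 2i).
A real fundamental pair from Re and Im of e^((-1+3i)t)v: X_1 = e^(-t)(cos(3t)·(2,-3) + sin(3t)·(-1,2)), X_2 = e^(-t)(sin(3t)·(2,-3) - cos(3t)·(-1,2)).
General solution: C_1X_1 + C_2X_2.
Applying p(0)=3, q(0)=0 gives C_1=6, C_2=-9.

p(t) = -24e^(-t)sin(3t) + 3e^(-t)cos(3t), q(t) = 39e^(-t)sin(3t)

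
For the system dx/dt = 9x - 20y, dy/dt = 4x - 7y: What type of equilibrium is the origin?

unstable spiral

A = [[9,-20],[4,-7]]; det(A-λI) = λ^2 - 2λ + 17.
λ = 1 ± 4i: positive real part.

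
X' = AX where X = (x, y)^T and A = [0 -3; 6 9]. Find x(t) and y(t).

x(t) = -K_1e^(6t) - K_2e^(3t), y(t) = 2K_1e^(6t) + K_2e^(3t)

Coefficient matrix A = [[0, -3], [6, 9]].
Characteristic polynomial det(A - λI) = λ^2 - 9λ + 18 = 0.
Eigenvalues λ = 6, 3.
For λ=6: (A-λI) row 1 is [-6, -3], so an eigenvector is (-1, 2).
For λ=3: (A-λI) row 1 is [-3, -3], so an eigenvector is (-1, 1).
General solution: K_1e^(6t)(-1,2) + K_2e^(3t)(-1,1).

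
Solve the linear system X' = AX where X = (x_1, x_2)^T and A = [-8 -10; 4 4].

Coefficient matrix A = [[-8, -10], [4, 4]].
Characteristic polynomial det(A - λI) = λ^2 + 4λ + 8 = 0.
Eigenvalues λ = -2 ± 2i (complex conjugate pair).
For λ=-2+2i: an eigenvector is (1,-1) - i(2,-1) = (1 - 2i, -1 + i).
A real fundamental pair from Re and Im of e^((-2+2i)t)v: X_1 = e^(-2t)(cos(2t)·(1,-1) + sin(2t)·(2,-1)), X_2 = e^(-2t)(sin(2t)·(1,-1) - cos(2t)·(2,-1)).
General solution: c_1X_1 + c_2X_2.

x_1(t) = 2c_1e^(-2t)sin(2t) + c_1e^(-2t)cos(2t) + c_2e^(-2t)sin(2t) - 2c_2e^(-2t)cos(2t), x_2(t) = -c_1e^(-2t)sin(2t) - c_1e^(-2t)cos(2t) - c_2e^(-2t)sin(2t) + c_2e^(-2t)cos(2t)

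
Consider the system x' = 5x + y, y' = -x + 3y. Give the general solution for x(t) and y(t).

Coefficient matrix A = [[5, 1], [-1, 3]].
Characteristic polynomial det(A - λI) = λ^2 - 8λ + 16 = 0.
Single eigenvalue λ = 4 with algebraic multiplicity 2.
Eigenvector v = (-1,1); generalized eigenvector w with (A-λI)w=v is (0,-1).
General solution: e^(4t)[C_1·v + C_2·(t·v + w)].

x(t) = -C_1e^(4t) - C_2te^(4t), y(t) = C_1e^(4t) + C_2te^(4t) - C_2e^(4t)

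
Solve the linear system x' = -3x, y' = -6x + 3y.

Coefficient matrix A = [[-3, 0], [-6, 3]].
Characteristic polynomial det(A - λI) = λ^2 - 9 = 0.
Eigenvalues λ = 3, -3.
For λ=3: (A-λI) row 1 is [-6, 0], so an eigenvector is (0, -1).
For λ=-3: (A-λI) row 2 is [-6, 6], so an eigenvector is (1, 1).
General solution: c_1e^(3t)(0,-1) + c_2e^(-3t)(1,1).

x(t) = c_2e^(-3t), y(t) = -c_1e^(3t) + c_2e^(-3t)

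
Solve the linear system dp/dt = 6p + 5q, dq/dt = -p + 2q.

Coefficient matrix A = [[6, 5], [-1, 2]].
Characteristic polynomial det(A - λI) = λ^2 - 8λ + 17 = 0.
Eigenvalues λ = 4 ± i (complex conjugate pair).
For λ=4+i: an eigenvector is (1,0) - i(2,-1) = (1 - 2i, 0 + i).
A real fundamental pair from Re and Im of e^((4+i)t)v: X_1 = e^(4t)(cos(t)·(1,0) + sin(t)·(2,-1)), X_2 = e^(4t)(sin(t)·(1,0) - cos(t)·(2,-1)).
General solution: C_1X_1 + C_2X_2.

p(t) = 2C_1e^(4t)sin(t) + C_1e^(4t)cos(t) + C_2e^(4t)sin(t) - 2C_2e^(4t)cos(t), q(t) = -C_1e^(4t)sin(t) + C_2e^(4t)cos(t)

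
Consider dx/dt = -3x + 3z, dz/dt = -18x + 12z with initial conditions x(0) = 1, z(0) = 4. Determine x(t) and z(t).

Coefficient matrix A = [[-3, 3], [-18, 12]].
Characteristic polynomial det(A - λI) = λ^2 - 9λ + 18 = 0.
Eigenvalues λ = 3, 6.
For λ=3: (A-λI) row 1 is [-6, 3], so an eigenvector is (1, 2).
For λ=6: (A-λI) row 1 is [-9, 3], so an eigenvector is (-1, -3).
General solution: C_1e^(3t)(1,2) + C_2e^(6t)(-1,-3).
Applying x(0)=1, z(0)=4 gives C_1=-1, C_2=-2.

x(t) = 2e^(6t) - e^(3t), z(t) = 6e^(6t) - 2e^(3t)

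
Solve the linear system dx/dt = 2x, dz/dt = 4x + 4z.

x(t) = C_2e^(2t), z(t) = C_1e^(4t) - 2C_2e^(2t)

Coefficient matrix A = [[2, 0], [4, 4]].
Characteristic polynomial det(A - λI) = λ^2 - 6λ + 8 = 0.
Eigenvalues λ = 4, 2.
For λ=4: (A-λI) row 1 is [-2, 0], so an eigenvector is (0, 1).
For λ=2: (A-λI) row 2 is [4, 2], so an eigenvector is (1, -2).
General solution: C_1e^(4t)(0,1) + C_2e^(2t)(1,-2).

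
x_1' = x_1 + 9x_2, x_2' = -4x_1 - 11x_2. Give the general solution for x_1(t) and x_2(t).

Coefficient matrix A = [[1, 9], [-4, -11]].
Characteristic polynomial det(A - λI) = λ^2 + 10λ + 25 = 0.
Single eigenvalue λ = -5 with algebraic multiplicity 2.
Eigenvector v = (3,-2); generalized eigenvector w with (A-λI)w=v is (2,-1).
General solution: e^(-5t)[c_1·v + c_2·(t·v + w)].

x_1(t) = 3c_1e^(-5t) + 3c_2te^(-5t) + 2c_2e^(-5t), x_2(t) = -2c_1e^(-5t) - 2c_2te^(-5t) - c_2e^(-5t)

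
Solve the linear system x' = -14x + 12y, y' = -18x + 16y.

x(t) = -2K_1e^(4t) - K_2e^(-2t), y(t) = -3K_1e^(4t) - K_2e^(-2t)

Coefficient matrix A = [[-14, 12], [-18, 16]].
Characteristic polynomial det(A - λI) = λ^2 - 2λ - 8 = 0.
Eigenvalues λ = 4, -2.
For λ=4: (A-λI) row 1 is [-18, 12], so an eigenvector is (-2, -3).
For λ=-2: (A-λI) row 1 is [-12, 12], so an eigenvector is (-1, -1).
General solution: K_1e^(4t)(-2,-3) + K_2e^(-2t)(-1,-1).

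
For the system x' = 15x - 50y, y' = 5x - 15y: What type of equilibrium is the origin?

A = [[15,-50],[5,-15]]; det(A-λI) = λ^2 + 25.
λ = 0 ± 5i: zero real part.

center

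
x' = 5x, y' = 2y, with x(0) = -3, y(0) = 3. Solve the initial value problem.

Coefficient matrix A = [[5, 0], [0, 2]].
Characteristic polynomial det(A - λI) = λ^2 - 7λ + 10 = 0.
Eigenvalues λ = 2, 5.
For λ=2: (A-λI) row 1 is [3, 0], so an eigenvector is (0, -1).
For λ=5: (A-λI) row 2 is [0, -3], so an eigenvector is (1, 0).
General solution: K_1e^(2t)(0,-1) + K_2e^(5t)(1,0).
Applying x(0)=-3, y(0)=3 gives K_1=-3, K_2=-3.

x(t) = -3e^(5t), y(t) = 3e^(2t)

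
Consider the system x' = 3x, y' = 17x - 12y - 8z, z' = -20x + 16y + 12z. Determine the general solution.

x(t) = c_1e^(3t), y(t) = -c_1e^(3t) + c_2e^(-4t) - c_3e^(4t), z(t) = 4c_1e^(3t) - c_2e^(-4t) + 2c_3e^(4t)

Coefficient matrix A = [[3, 0, 0], [17, -12, -8], [-20, 16, 12]].
det(A - λI) = 0 gives eigenvalues λ = 3, -4, 4.
For λ=3: eigenvector (1,-1,4).
For λ=-4: eigenvector (0,1,-1).
For λ=4: eigenvector (0,-1,2).
General solution: c_1e^(3t)(1,-1,4) + c_2e^(-4t)(0,1,-1) + c_3e^(4t)(0,-1,2).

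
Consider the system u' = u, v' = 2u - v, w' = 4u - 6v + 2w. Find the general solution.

u(t) = K_1e^(t), v(t) = K_1e^(t) + K_2e^(-t), w(t) = 2K_1e^(t) + 2K_2e^(-t) + K_3e^(2t)

Coefficient matrix A = [[1, 0, 0], [2, -1, 0], [4, -6, 2]].
det(A - λI) = 0 gives eigenvalues λ = 1, -1, 2.
For λ=1: eigenvector (1,1,2).
For λ=-1: eigenvector (0,1,2).
For λ=2: eigenvector (0,0,1).
General solution: K_1e^(t)(1,1,2) + K_2e^(-t)(0,1,2) + K_3e^(2t)(0,0,1).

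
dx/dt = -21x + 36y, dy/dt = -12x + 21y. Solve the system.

Coefficient matrix A = [[-21, 36], [-12, 21]].
Characteristic polynomial det(A - λI) = λ^2 - 9 = 0.
Eigenvalues λ = 3, -3.
For λ=3: (A-λI) row 1 is [-24, 36], so an eigenvector is (3, 2).
For λ=-3: (A-λI) row 1 is [-18, 36], so an eigenvector is (2, 1).
General solution: C_1e^(3t)(3,2) + C_2e^(-3t)(2,1).

x(t) = 3C_1e^(3t) + 2C_2e^(-3t), y(t) = 2C_1e^(3t) + C_2e^(-3t)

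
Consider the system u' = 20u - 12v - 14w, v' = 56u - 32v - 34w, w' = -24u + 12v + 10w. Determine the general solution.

Coefficient matrix A = [[20, -12, -14], [56, -32, -34], [-24, 12, 10]].
det(A - λI) = 0 gives eigenvalues λ = -4, 4, -2.
For λ=-4: eigenvector (1,2,0).
For λ=4: eigenvector (-2,-5,2).
For λ=-2: eigenvector (-1,-3,1).
General solution: C_1e^(-4t)(1,2,0) + C_2e^(4t)(-2,-5,2) + C_3e^(-2t)(-1,-3,1).

u(t) = C_1e^(-4t) - 2C_2e^(4t) - C_3e^(-2t), v(t) = 2C_1e^(-4t) - 5C_2e^(4t) - 3C_3e^(-2t), w(t) = 2C_2e^(4t) + C_3e^(-2t)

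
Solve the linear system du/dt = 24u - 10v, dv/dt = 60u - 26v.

u(t) = -K_1e^(4t) - K_2e^(-6t), v(t) = -2K_1e^(4t) - 3K_2e^(-6t)

Coefficient matrix A = [[24, -10], [60, -26]].
Characteristic polynomial det(A - λI) = λ^2 + 2λ - 24 = 0.
Eigenvalues λ = 4, -6.
For λ=4: (A-λI) row 1 is [20, -10], so an eigenvector is (-1, -2).
For λ=-6: (A-λI) row 1 is [30, -10], so an eigenvector is (-1, -3).
General solution: K_1e^(4t)(-1,-2) + K_2e^(-6t)(-1,-3).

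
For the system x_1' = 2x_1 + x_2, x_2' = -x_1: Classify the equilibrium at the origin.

unstable improper node

A = [[2,1],[-1,0]]; det(A-λI) = λ^2 - 2λ + 1.
repeated λ = 1 with a single eigenvector.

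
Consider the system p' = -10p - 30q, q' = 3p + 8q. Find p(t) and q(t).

Coefficient matrix A = [[-10, -30], [3, 8]].
Characteristic polynomial det(A - λI) = λ^2 + 2λ + 10 = 0.
Eigenvalues λ = -1 ± 3i (complex conjugate pair).
For λ=-1+3i: an eigenvector is (3,-1) - i(1,0) = (3 - i, -1).
A real fundamental pair from Re and Im of e^((-1+3i)t)v: X_1 = e^(-t)(cos(3t)·(3,-1) + sin(3t)·(1,0)), X_2 = e^(-t)(sin(3t)·(3,-1) - cos(3t)·(1,0)).
General solution: c_1X_1 + c_2X_2.

p(t) = c_1e^(-t)sin(3t) + 3c_1e^(-t)cos(3t) + 3c_2e^(-t)sin(3t) - c_2e^(-t)cos(3t), q(t) = -c_1e^(-t)cos(3t) - c_2e^(-t)sin(3t)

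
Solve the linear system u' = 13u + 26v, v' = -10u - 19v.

Coefficient matrix A = [[13, 26], [-10, -19]].
Characteristic polynomial det(A - λI) = λ^2 + 6λ + 13 = 0.
Eigenvalues λ = -3 ± 2i (complex conjugate pair).
For λ=-3+2i: an eigenvector is (-2,1) - i(-3,2) = (-2 + 3i, 1 - 2i).
A real fundamental pair from Re and Im of e^((-3+2i)t)v: X_1 = e^(-3t)(cos(2t)·(-2,1) + sin(2t)·(-3,2)), X_2 = e^(-3t)(sin(2t)·(-2,1) - cos(2t)·(-3,2)).
General solution: C_1X_1 + C_2X_2.

u(t) = -3C_1e^(-3t)sin(2t) - 2C_1e^(-3t)cos(2t) - 2C_2e^(-3t)sin(2t) + 3C_2e^(-3t)cos(2t), v(t) = 2C_1e^(-3t)sin(2t) + C_1e^(-3t)cos(2t) + C_2e^(-3t)sin(2t) - 2C_2e^(-3t)cos(2t)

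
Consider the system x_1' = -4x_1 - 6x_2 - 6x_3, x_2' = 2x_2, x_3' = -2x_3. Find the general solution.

x_1(t) = -3c_1e^(-2t) + c_2e^(-4t) + c_3e^(2t), x_2(t) = -c_3e^(2t), x_3(t) = c_1e^(-2t)

Coefficient matrix A = [[-4, -6, -6], [0, 2, 0], [0, 0, -2]].
det(A - λI) = 0 gives eigenvalues λ = -2, -4, 2.
For λ=-2: eigenvector (-3,0,1).
For λ=-4: eigenvector (1,0,0).
For λ=2: eigenvector (1,-1,0).
General solution: c_1e^(-2t)(-3,0,1) + c_2e^(-4t)(1,0,0) + c_3e^(2t)(1,-1,0).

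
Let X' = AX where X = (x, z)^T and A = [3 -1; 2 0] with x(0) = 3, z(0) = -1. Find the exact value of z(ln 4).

80

A = [[3,-1],[2,0]]; eigenvalues λ = 2, 1.
Eigenvectors: (1,1) for λ=2, (-1,-2) for λ=1.
From the initial condition, c_1 = 7, c_2 = 4.
z(ln 4) = (7)(4^2)(1) + (4)(4^1)(-2) = 80.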